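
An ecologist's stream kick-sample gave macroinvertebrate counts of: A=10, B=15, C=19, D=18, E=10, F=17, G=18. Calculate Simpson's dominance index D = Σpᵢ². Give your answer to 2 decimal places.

0.15

Total N = 10+15+19+18+10+17+18 = 107, so the proportions are 0.0935, 0.1402, 0.1776, 0.1682, 0.0935, 0.1589, 0.1682 (working shown to 4 dp, full precision carried).
D = 0.0935² + 0.1402² + 0.1776² + 0.1682² + 0.0935² + 0.1589² + 0.1682² = 0.0087 + 0.0197 + 0.0315 + 0.0283 + 0.0087 + 0.0252 + 0.0283 = 0.1505.
To 2 decimal places, D = 0.15.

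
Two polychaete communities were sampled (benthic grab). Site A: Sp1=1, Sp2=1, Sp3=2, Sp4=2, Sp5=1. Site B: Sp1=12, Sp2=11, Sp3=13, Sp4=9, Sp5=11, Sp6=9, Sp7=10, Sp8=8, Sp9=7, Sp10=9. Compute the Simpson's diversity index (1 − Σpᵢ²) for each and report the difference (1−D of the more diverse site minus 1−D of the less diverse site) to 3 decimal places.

Site A: N=7, proportions 0.14286, 0.14286, 0.28571, 0.28571, 0.14286, giving 1−D = 0.77551 (working shown to 5 dp, full precision carried).
Site B: N=99, proportions 0.12121, 0.11111, 0.13131, 0.09091, 0.11111, 0.09091, 0.10101, 0.08081, 0.07071, 0.09091, giving 1−D = 0.89685.
Difference = |0.77551 − 0.89685| = 0.12134, i.e. 0.121 to 3 decimal places.

0.121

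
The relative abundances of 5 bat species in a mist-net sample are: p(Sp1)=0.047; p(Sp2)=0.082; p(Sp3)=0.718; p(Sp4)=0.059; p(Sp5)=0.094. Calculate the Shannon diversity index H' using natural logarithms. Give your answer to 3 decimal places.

0.976

Each pᵢ ln pᵢ term (working shown to 5 dp, full precision carried): 0.047×(-3.05761)=-0.14371, 0.082×(-2.50104)=-0.20508, 0.718×(-0.33129)=-0.23786, 0.059×(-2.83022)=-0.16698, 0.094×(-2.36446)=-0.22226.
Sum = -0.97590, so H' = 0.976.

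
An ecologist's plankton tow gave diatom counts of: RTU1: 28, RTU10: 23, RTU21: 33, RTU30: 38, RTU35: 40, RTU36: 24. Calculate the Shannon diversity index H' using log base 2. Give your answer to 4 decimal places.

2.5529

Total N = 28+23+33+38+40+24 = 186, so the proportions are 0.150538, 0.123656, 0.177419, 0.204301, 0.215054, 0.129032 (working shown to 6 dp, full precision carried).
Each pᵢ log₂ pᵢ term: 0.150538×(-2.731804)=-0.411239, 0.123656×(-3.015597)=-0.372896, 0.177419×(-2.494765)=-0.442620, 0.204301×(-2.291231)=-0.468101, 0.215054×(-2.217231)=-0.476824, 0.129032×(-2.954196)=-0.381187.
Sum = -2.552867, so H' = 2.5529.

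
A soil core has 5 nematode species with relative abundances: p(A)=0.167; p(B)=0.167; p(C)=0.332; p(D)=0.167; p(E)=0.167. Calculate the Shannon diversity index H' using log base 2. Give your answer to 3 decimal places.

Each pᵢ log₂ pᵢ term (working shown to 5 dp, full precision carried): 0.167×(-2.58208)=-0.43121, 0.167×(-2.58208)=-0.43121, 0.332×(-1.59074)=-0.52813, 0.167×(-2.58208)=-0.43121, 0.167×(-2.58208)=-0.43121.
Sum = -2.25296, so H' = 2.253.

2.253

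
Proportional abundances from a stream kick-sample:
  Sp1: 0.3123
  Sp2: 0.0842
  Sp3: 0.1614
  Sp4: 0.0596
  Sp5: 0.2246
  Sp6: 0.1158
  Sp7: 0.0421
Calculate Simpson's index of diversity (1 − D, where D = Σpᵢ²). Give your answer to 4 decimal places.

0.8001

D = 0.3123² + 0.0842² + 0.1614² + 0.0596² + 0.2246² + 0.1158² + 0.0421² = 0.0975313 + 0.0070896 + 0.0260500 + 0.0035522 + 0.0504452 + 0.0134096 + 0.0017724 = 0.1998503 (working shown to 7 dp, full precision carried).
So 1 − D = 0.8001497, i.e. 0.8001 to 4 decimal places.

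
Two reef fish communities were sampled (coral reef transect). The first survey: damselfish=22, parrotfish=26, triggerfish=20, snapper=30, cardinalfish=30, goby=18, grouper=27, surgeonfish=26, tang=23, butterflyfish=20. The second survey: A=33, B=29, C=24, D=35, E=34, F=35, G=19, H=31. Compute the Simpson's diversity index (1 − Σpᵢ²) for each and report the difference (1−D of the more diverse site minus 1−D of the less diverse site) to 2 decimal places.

0.03

The first survey: N=242, proportions 0.0909, 0.1074, 0.0826, 0.124, 0.124, 0.0744, 0.1116, 0.1074, 0.095, 0.0826, giving 1−D = 0.8972 (working shown to 4 dp, full precision carried).
The second survey: N=240, proportions 0.1375, 0.1208, 0.1, 0.1458, 0.1417, 0.1458, 0.0792, 0.1292, giving 1−D = 0.8709.
Difference = |0.8972 − 0.8709| = 0.0263, i.e. 0.03 to 2 decimal places.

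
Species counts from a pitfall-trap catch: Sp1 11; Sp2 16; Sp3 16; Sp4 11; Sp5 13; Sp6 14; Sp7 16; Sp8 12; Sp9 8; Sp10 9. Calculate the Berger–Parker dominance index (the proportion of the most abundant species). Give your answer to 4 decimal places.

0.1270

Total N = 11+16+16+11+13+14+16+12+8+9 = 126, so the proportions are 0.087302, 0.126984, 0.126984, 0.087302, 0.103175, 0.111111, 0.126984, 0.095238, 0.063492, 0.071429 (working shown to 6 dp, full precision carried).
The largest proportion is 0.126984, i.e. d = 0.1270 to 4 decimal places.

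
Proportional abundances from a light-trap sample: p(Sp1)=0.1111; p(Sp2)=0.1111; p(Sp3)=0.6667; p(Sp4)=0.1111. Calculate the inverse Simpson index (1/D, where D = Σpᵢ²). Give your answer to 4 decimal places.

D = 0.1111² + 0.1111² + 0.6667² + 0.1111² = 0.0123432 + 0.0123432 + 0.4444889 + 0.0123432 = 0.4815185 (working shown to 7 dp, full precision carried).
So 1/D = 2.076763, i.e. 2.0768 to 4 decimal places.

2.0768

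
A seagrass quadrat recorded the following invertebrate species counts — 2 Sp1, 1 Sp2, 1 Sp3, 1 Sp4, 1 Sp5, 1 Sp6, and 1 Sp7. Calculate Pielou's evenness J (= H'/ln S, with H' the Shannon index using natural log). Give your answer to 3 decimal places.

0.980

Total N = 2+1+1+1+1+1+1 = 8, so the proportions are 0.25, 0.125, 0.125, 0.125, 0.125, 0.125, 0.125 (working shown to 5 dp, full precision carried).
H' = −Σ pᵢ ln pᵢ = −((-0.34657) + (-0.25993) + (-0.25993) + (-0.25993) + (-0.25993) + (-0.25993) + (-0.25993)) = 1.90615.
With S = 7 species, ln S = 1.94591, so J = 1.90615/1.94591 = 0.97957, i.e. 0.980 to 3 decimal places.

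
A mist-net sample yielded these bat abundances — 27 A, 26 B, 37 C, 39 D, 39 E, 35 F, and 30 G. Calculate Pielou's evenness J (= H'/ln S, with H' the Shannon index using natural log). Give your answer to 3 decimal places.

Total N = 27+26+37+39+39+35+30 = 233, so the proportions are 0.11588, 0.11159, 0.1588, 0.16738, 0.16738, 0.15021, 0.12876 (working shown to 5 dp, full precision carried).
H' = −Σ pᵢ ln pᵢ = −((-0.24974) + (-0.24471) + (-0.29221) + (-0.29919) + (-0.29919) + (-0.28476) + (-0.26393)) = 1.93373.
With S = 7 species, ln S = 1.94591, so J = 1.93373/1.94591 = 0.99374, i.e. 0.994 to 3 decimal places.

0.994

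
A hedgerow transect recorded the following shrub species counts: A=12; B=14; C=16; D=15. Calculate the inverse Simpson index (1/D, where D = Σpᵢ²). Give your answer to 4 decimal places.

Total N = 12+14+16+15 = 57, so the proportions are 0.21052632, 0.24561404, 0.28070175, 0.26315789 (working shown to 8 dp, full precision carried).
D = 0.21052632² + 0.24561404² + 0.28070175² + 0.26315789² = 0.04432133 + 0.06032625 + 0.07879347 + 0.06925208 = 0.25269314.
So 1/D = 3.957369, i.e. 3.9574 to 4 decimal places.

3.9574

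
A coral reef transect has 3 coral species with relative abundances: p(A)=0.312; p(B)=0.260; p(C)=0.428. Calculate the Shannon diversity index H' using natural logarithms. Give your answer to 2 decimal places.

Each pᵢ ln pᵢ term (working shown to 4 dp, full precision carried): 0.312×(-1.1648)=-0.3634, 0.26×(-1.3471)=-0.3502, 0.428×(-0.8486)=-0.3632.
Sum = -1.0769, so H' = 1.08.

1.08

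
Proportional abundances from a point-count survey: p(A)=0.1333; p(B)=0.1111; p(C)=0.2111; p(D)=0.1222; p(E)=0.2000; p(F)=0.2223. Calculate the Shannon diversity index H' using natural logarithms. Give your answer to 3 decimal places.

1.754

Each pᵢ ln pᵢ term (working shown to 5 dp, full precision carried): 0.1333×(-2.01515)=-0.26862, 0.1111×(-2.19732)=-0.24412, 0.2111×(-1.55542)=-0.32835, 0.1222×(-2.10210)=-0.25688, 0.2×(-1.60944)=-0.32189, 0.2223×(-1.50373)=-0.33428.
Sum = -1.75413, so H' = 1.754.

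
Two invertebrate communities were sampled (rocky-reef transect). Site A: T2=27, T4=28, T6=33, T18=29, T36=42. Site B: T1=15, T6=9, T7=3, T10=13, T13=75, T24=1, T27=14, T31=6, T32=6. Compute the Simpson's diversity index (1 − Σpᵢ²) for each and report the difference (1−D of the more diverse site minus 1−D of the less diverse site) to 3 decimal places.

Site A: N=159, proportions 0.169811, 0.176101, 0.207547, 0.18239, 0.264151, giving 1−D = 0.794035 (working shown to 6 dp, full precision carried).
Site B: N=142, proportions 0.105634, 0.06338, 0.021127, 0.091549, 0.528169, 0.007042, 0.098592, 0.042254, 0.042254, giving 1−D = 0.683694.
Difference = |0.794035 − 0.683694| = 0.110341, i.e. 0.110 to 3 decimal places.

0.110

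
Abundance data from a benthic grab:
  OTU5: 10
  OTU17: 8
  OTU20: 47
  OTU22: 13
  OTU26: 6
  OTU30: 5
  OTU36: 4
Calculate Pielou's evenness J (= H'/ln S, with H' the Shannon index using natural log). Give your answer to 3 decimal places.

0.791

Total N = 10+8+47+13+6+5+4 = 93, so the proportions are 0.10753, 0.08602, 0.50538, 0.13978, 0.06452, 0.05376, 0.04301 (working shown to 5 dp, full precision carried).
H' = −Σ pᵢ ln pᵢ = −((-0.23979) + (-0.21102) + (-0.34490) + (-0.27505) + (-0.17683) + (-0.15716) + (-0.13532)) = 1.54007.
With S = 7 species, ln S = 1.94591, so J = 1.54007/1.94591 = 0.79144, i.e. 0.791 to 3 decimal places.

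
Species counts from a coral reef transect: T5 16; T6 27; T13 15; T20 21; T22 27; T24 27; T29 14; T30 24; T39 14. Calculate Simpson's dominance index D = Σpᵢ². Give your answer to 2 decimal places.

0.12

Total N = 16+27+15+21+27+27+14+24+14 = 185, so the proportions are 0.0865, 0.1459, 0.0811, 0.1135, 0.1459, 0.1459, 0.0757, 0.1297, 0.0757 (working shown to 4 dp, full precision carried).
D = 0.0865² + 0.1459² + 0.0811² + 0.1135² + 0.1459² + 0.1459² + 0.0757² + 0.1297² + 0.0757² = 0.0075 + 0.0213 + 0.0066 + 0.0129 + 0.0213 + 0.0213 + 0.0057 + 0.0168 + 0.0057 = 0.1191.
To 2 decimal places, D = 0.12.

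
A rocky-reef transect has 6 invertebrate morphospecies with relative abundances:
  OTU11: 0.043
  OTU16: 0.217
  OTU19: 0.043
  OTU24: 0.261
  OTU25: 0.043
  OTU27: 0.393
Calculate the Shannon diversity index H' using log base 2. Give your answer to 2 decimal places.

Each pᵢ log₂ pᵢ term (working shown to 4 dp, full precision carried): 0.043×(-4.5395)=-0.1952, 0.217×(-2.2042)=-0.4783, 0.043×(-4.5395)=-0.1952, 0.261×(-1.9379)=-0.5058, 0.043×(-4.5395)=-0.1952, 0.393×(-1.3474)=-0.5295.
Sum = -2.0992, so H' = 2.10.

2.10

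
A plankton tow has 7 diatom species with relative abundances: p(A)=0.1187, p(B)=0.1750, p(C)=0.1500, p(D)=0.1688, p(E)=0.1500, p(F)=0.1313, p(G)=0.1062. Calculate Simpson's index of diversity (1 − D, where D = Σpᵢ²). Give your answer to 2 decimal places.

D = 0.1187² + 0.175² + 0.15² + 0.1688² + 0.15² + 0.1313² + 0.1062² = 0.0141 + 0.0306 + 0.0225 + 0.0285 + 0.0225 + 0.0172 + 0.0113 = 0.1467 (working shown to 4 dp, full precision carried).
So 1 − D = 0.8533, i.e. 0.85 to 2 decimal places.

0.85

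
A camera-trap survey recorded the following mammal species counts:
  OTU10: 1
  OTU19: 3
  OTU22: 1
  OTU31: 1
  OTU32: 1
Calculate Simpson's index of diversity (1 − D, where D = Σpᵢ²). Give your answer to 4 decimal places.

Total N = 1+3+1+1+1 = 7, so the proportions are 0.142857, 0.428571, 0.142857, 0.142857, 0.142857 (working shown to 6 dp, full precision carried).
D = 0.142857² + 0.428571² + 0.142857² + 0.142857² + 0.142857² = 0.020408 + 0.183673 + 0.020408 + 0.020408 + 0.020408 = 0.265306.
So 1 − D = 0.734694, i.e. 0.7347 to 4 decimal places.

0.7347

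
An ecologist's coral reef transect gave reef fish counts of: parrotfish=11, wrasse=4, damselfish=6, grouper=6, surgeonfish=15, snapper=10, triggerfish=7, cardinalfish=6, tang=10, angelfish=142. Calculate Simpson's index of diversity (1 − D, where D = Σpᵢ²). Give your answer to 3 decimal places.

Total N = 11+4+6+6+15+10+7+6+10+142 = 217, so the proportions are 0.05069, 0.01843, 0.02765, 0.02765, 0.06912, 0.04608, 0.03226, 0.02765, 0.04608, 0.65438 (working shown to 5 dp, full precision carried).
D = 0.05069² + 0.01843² + 0.02765² + 0.02765² + 0.06912² + 0.04608² + 0.03226² + 0.02765² + 0.04608² + 0.65438² = 0.00257 + 0.00034 + 0.00076 + 0.00076 + 0.00478 + 0.00212 + 0.00104 + 0.00076 + 0.00212 + 0.42821 = 0.44348.
So 1 − D = 0.55652, i.e. 0.557 to 3 decimal places.

0.557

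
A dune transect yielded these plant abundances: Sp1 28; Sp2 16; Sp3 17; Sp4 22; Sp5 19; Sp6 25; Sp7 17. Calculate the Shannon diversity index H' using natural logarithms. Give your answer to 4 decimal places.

Total N = 28+16+17+22+19+25+17 = 144, so the proportions are 0.194444, 0.111111, 0.118056, 0.152778, 0.131944, 0.173611, 0.118056 (working shown to 6 dp, full precision carried).
Each pᵢ ln pᵢ term: 0.194444×(-1.637609)=-0.318424, 0.111111×(-2.197225)=-0.244136, 0.118056×(-2.136600)=-0.252237, 0.152778×(-1.878771)=-0.287034, 0.131944×(-2.025374)=-0.267237, 0.173611×(-1.750937)=-0.303982, 0.118056×(-2.136600)=-0.252237.
Sum = -1.925289, so H' = 1.9253.

1.9253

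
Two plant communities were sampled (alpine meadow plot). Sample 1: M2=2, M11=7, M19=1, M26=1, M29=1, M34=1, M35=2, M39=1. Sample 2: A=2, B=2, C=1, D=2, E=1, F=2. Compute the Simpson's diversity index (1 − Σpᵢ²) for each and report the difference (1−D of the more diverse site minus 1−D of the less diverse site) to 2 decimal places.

0.06

Sample 1: N=16, proportions 0.125, 0.4375, 0.0625, 0.0625, 0.0625, 0.0625, 0.125, 0.0625, giving 1−D = 0.7578 (working shown to 4 dp, full precision carried).
Sample 2: N=10, proportions 0.2, 0.2, 0.1, 0.2, 0.1, 0.2, giving 1−D = 0.8200.
Difference = |0.7578 − 0.8200| = 0.0622, i.e. 0.06 to 2 decimal places.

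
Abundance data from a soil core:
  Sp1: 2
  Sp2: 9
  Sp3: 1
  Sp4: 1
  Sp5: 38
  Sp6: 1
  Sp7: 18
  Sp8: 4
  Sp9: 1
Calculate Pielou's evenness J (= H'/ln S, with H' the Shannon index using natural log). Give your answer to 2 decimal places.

0.65

Total N = 2+9+1+1+38+1+18+4+1 = 75, so the proportions are 0.0267, 0.12, 0.0133, 0.0133, 0.5067, 0.0133, 0.24, 0.0533, 0.0133 (working shown to 4 dp, full precision carried).
H' = −Σ pᵢ ln pᵢ = −((-0.0966) + (-0.2544) + (-0.0576) + (-0.0576) + (-0.3445) + (-0.0576) + (-0.3425) + (-0.1563) + (-0.0576)) = 1.4247.
With S = 9 species, ln S = 2.1972, so J = 1.4247/2.1972 = 0.6484, i.e. 0.65 to 2 decimal places.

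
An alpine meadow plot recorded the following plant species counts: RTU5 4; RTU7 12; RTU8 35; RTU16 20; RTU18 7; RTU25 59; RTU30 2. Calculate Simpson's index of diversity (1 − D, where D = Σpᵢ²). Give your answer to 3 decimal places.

0.725

Total N = 4+12+35+20+7+59+2 = 139, so the proportions are 0.02878, 0.08633, 0.2518, 0.14388, 0.05036, 0.42446, 0.01439 (working shown to 5 dp, full precision carried).
D = 0.02878² + 0.08633² + 0.2518² + 0.14388² + 0.05036² + 0.42446² + 0.01439² = 0.00083 + 0.00745 + 0.06340 + 0.02070 + 0.00254 + 0.18017 + 0.00021 = 0.27530.
So 1 − D = 0.72470, i.e. 0.725 to 3 decimal places.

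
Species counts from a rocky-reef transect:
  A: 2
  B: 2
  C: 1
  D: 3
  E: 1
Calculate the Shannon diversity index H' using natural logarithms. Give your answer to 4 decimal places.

Total N = 2+2+1+3+1 = 9, so the proportions are 0.222222, 0.222222, 0.111111, 0.333333, 0.111111 (working shown to 6 dp, full precision carried).
Each pᵢ ln pᵢ term: 0.222222×(-1.504077)=-0.334239, 0.222222×(-1.504077)=-0.334239, 0.111111×(-2.197225)=-0.244136, 0.333333×(-1.098612)=-0.366204, 0.111111×(-2.197225)=-0.244136.
Sum = -1.522955, so H' = 1.5230.

1.5230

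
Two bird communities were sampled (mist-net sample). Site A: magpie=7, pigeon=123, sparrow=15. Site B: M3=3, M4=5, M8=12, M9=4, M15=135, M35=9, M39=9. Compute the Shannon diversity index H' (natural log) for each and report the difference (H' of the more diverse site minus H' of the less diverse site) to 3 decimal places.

Site A: N=145, proportions 0.04828, 0.84828, 0.10345, giving H' = 0.52059 (working shown to 5 dp, full precision carried).
Site B: N=177, proportions 0.01695, 0.02825, 0.0678, 0.0226, 0.76271, 0.05085, 0.05085, giving H' = 0.94751.
Difference = |0.52059 − 0.94751| = 0.42692, i.e. 0.427 to 3 decimal places.

0.427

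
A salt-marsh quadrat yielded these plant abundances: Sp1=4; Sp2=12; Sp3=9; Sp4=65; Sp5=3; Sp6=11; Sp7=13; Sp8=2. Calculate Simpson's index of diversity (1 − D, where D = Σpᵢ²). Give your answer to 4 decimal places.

0.6632

Total N = 4+12+9+65+3+11+13+2 = 119, so the proportions are 0.033613, 0.10084, 0.07563, 0.546218, 0.02521, 0.092437, 0.109244, 0.016807 (working shown to 6 dp, full precision carried).
D = 0.033613² + 0.10084² + 0.07563² + 0.546218² + 0.02521² + 0.092437² + 0.109244² + 0.016807² = 0.001130 + 0.010169 + 0.005720 + 0.298355 + 0.000636 + 0.008545 + 0.011934 + 0.000282 = 0.336770.
So 1 − D = 0.663230, i.e. 0.6632 to 4 decimal places.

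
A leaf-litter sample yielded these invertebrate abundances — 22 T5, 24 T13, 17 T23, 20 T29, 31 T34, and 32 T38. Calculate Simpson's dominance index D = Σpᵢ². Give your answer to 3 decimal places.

Total N = 22+24+17+20+31+32 = 146, so the proportions are 0.15068, 0.16438, 0.11644, 0.13699, 0.21233, 0.21918 (working shown to 5 dp, full precision carried).
D = 0.15068² + 0.16438² + 0.11644² + 0.13699² + 0.21233² + 0.21918² = 0.02271 + 0.02702 + 0.01356 + 0.01877 + 0.04508 + 0.04804 = 0.17517.
To 3 decimal places, D = 0.175.

0.175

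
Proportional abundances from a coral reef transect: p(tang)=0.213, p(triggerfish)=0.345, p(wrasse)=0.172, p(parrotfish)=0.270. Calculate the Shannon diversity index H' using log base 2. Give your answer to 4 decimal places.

1.9517

Each pᵢ log₂ pᵢ term (working shown to 6 dp, full precision carried): 0.213×(-2.231075)=-0.475219, 0.345×(-1.535332)=-0.529689, 0.172×(-2.539520)=-0.436797, 0.27×(-1.888969)=-0.510022.
Sum = -1.951727, so H' = 1.9517.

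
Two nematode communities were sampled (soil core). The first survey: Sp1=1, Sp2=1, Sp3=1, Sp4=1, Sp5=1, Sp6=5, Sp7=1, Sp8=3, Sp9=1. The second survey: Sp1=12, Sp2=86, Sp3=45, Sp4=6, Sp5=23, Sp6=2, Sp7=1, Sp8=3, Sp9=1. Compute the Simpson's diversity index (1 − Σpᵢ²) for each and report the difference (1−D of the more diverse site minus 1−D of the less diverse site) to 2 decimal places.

The first survey: N=15, proportions 0.0667, 0.0667, 0.0667, 0.0667, 0.0667, 0.3333, 0.0667, 0.2, 0.0667, giving 1−D = 0.8178 (working shown to 4 dp, full precision carried).
The second survey: N=179, proportions 0.067, 0.4804, 0.2514, 0.0335, 0.1285, 0.0112, 0.0056, 0.0168, 0.0056, giving 1−D = 0.6834.
Difference = |0.8178 − 0.6834| = 0.1344, i.e. 0.13 to 2 decimal places.

0.13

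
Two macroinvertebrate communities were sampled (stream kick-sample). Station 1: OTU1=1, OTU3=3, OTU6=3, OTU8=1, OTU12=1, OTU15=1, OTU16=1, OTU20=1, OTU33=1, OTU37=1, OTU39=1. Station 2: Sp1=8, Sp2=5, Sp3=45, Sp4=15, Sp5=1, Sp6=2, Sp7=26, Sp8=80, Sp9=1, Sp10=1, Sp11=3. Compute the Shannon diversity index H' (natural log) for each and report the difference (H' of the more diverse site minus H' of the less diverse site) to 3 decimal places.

0.655

Station 1: N=15, proportions 0.066667, 0.2, 0.2, 0.066667, 0.066667, 0.066667, 0.066667, 0.066667, 0.066667, 0.066667, 0.066667, giving H' = 2.268605 (working shown to 6 dp, full precision carried).
Station 2: N=187, proportions 0.042781, 0.026738, 0.240642, 0.080214, 0.005348, 0.010695, 0.139037, 0.427807, 0.005348, 0.005348, 0.016043, giving H' = 1.613151.
Difference = |2.268605 − 1.613151| = 0.655454, i.e. 0.655 to 3 decimal places.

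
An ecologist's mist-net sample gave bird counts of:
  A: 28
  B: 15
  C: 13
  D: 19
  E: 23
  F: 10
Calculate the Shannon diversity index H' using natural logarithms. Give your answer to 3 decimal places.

1.734

Total N = 28+15+13+19+23+10 = 108, so the proportions are 0.25926, 0.13889, 0.12037, 0.17593, 0.21296, 0.09259 (working shown to 5 dp, full precision carried).
Each pᵢ ln pᵢ term: 0.25926×(-1.34993)=-0.34998, 0.13889×(-1.97408)=-0.27418, 0.12037×(-2.11718)=-0.25485, 0.17593×(-1.73769)=-0.30571, 0.21296×(-1.54664)=-0.32938, 0.09259×(-2.37955)=-0.22033.
Sum = -1.73441, so H' = 1.734.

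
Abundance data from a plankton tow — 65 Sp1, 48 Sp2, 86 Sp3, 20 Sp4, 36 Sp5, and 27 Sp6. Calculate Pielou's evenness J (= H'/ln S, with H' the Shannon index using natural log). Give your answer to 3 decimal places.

0.936

Total N = 65+48+86+20+36+27 = 282, so the proportions are 0.2305, 0.17021, 0.30496, 0.07092, 0.12766, 0.09574 (working shown to 5 dp, full precision carried).
H' = −Σ pᵢ ln pᵢ = −((-0.33826) + (-0.30140) + (-0.36216) + (-0.18767) + (-0.26277) + (-0.22462)) = 1.67689.
With S = 6 species, ln S = 1.79176, so J = 1.67689/1.79176 = 0.93589, i.e. 0.936 to 3 decimal places.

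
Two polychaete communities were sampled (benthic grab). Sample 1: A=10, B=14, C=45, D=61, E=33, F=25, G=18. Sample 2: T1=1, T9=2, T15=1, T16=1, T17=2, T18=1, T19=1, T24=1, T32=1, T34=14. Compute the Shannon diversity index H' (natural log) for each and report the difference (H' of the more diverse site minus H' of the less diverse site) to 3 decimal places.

0.154

Sample 1: N=206, proportions 0.04854, 0.06796, 0.21845, 0.29612, 0.16019, 0.12136, 0.08738, giving H' = 1.78458 (working shown to 5 dp, full precision carried).
Sample 2: N=25, proportions 0.04, 0.08, 0.04, 0.04, 0.08, 0.04, 0.04, 0.04, 0.04, 0.56, giving H' = 1.63010.
Difference = |1.78458 − 1.63010| = 0.15448, i.e. 0.154 to 3 decimal places.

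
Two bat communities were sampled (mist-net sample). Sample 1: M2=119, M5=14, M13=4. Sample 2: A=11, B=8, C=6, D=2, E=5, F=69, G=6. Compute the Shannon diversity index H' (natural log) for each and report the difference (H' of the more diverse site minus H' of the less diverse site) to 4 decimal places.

0.7927

Sample 1: N=137, proportions 0.868613, 0.10219, 0.029197, giving H' = 0.458611 (working shown to 6 dp, full precision carried).
Sample 2: N=107, proportions 0.102804, 0.074766, 0.056075, 0.018692, 0.046729, 0.64486, 0.056075, giving H' = 1.251330.
Difference = |0.458611 − 1.251330| = 0.792719, i.e. 0.7927 to 4 decimal places.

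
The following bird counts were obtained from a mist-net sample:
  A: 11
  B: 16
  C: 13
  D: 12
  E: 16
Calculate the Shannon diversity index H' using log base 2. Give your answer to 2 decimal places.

2.31

Total N = 11+16+13+12+16 = 68, so the proportions are 0.1618, 0.2353, 0.1912, 0.1765, 0.2353 (working shown to 4 dp, full precision carried).
Each pᵢ log₂ pᵢ term: 0.1618×(-2.6280)=-0.4251, 0.2353×(-2.0875)=-0.4912, 0.1912×(-2.3870)=-0.4563, 0.1765×(-2.5025)=-0.4416, 0.2353×(-2.0875)=-0.4912.
Sum = -2.3054, so H' = 2.31.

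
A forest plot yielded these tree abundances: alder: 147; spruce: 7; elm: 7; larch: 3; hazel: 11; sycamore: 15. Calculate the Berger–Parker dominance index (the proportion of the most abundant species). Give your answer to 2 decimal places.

Total N = 147+7+7+3+11+15 = 190, so the proportions are 0.7737, 0.0368, 0.0368, 0.0158, 0.0579, 0.0789 (working shown to 4 dp, full precision carried).
The largest proportion is 0.7737, i.e. d = 0.77 to 2 decimal places.

0.77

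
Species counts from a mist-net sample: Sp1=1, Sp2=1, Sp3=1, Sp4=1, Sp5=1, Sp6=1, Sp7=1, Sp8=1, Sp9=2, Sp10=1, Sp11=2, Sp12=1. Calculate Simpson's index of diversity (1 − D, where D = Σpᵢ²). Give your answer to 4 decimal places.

0.9082

Total N = 1+1+1+1+1+1+1+1+2+1+2+1 = 14, so the proportions are 0.071429, 0.071429, 0.071429, 0.071429, 0.071429, 0.071429, 0.071429, 0.071429, 0.142857, 0.071429, 0.142857, 0.071429 (working shown to 6 dp, full precision carried).
D = 0.071429² + 0.071429² + 0.071429² + 0.071429² + 0.071429² + 0.071429² + 0.071429² + 0.071429² + 0.142857² + 0.071429² + 0.142857² + 0.071429² = 0.005102 + 0.005102 + 0.005102 + 0.005102 + 0.005102 + 0.005102 + 0.005102 + 0.005102 + 0.020408 + 0.005102 + 0.020408 + 0.005102 = 0.091837.
So 1 − D = 0.908163, i.e. 0.9082 to 4 decimal places.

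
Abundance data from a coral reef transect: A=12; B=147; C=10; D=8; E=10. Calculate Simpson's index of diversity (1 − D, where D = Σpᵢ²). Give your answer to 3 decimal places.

Total N = 12+147+10+8+10 = 187, so the proportions are 0.06417, 0.7861, 0.05348, 0.04278, 0.05348 (working shown to 5 dp, full precision carried).
D = 0.06417² + 0.7861² + 0.05348² + 0.04278² + 0.05348² = 0.00412 + 0.61795 + 0.00286 + 0.00183 + 0.00286 = 0.62961.
So 1 − D = 0.37039, i.e. 0.370 to 3 decimal places.

0.370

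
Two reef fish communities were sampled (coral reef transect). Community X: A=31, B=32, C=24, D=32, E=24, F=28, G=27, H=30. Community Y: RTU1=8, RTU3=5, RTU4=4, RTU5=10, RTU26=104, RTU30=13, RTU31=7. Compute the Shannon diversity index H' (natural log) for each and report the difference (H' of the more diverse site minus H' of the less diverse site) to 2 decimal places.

Community X: N=228, proportions 0.136, 0.1404, 0.1053, 0.1404, 0.1053, 0.1228, 0.1184, 0.1316, giving H' = 2.0735 (working shown to 4 dp, full precision carried).
Community Y: N=151, proportions 0.053, 0.0331, 0.0265, 0.0662, 0.6887, 0.0861, 0.0464, giving H' = 1.1548.
Difference = |2.0735 − 1.1548| = 0.9187, i.e. 0.92 to 2 decimal places.

0.92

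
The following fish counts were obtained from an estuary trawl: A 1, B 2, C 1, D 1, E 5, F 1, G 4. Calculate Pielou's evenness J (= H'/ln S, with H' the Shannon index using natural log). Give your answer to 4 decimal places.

Total N = 1+2+1+1+5+1+4 = 15, so the proportions are 0.066667, 0.133333, 0.066667, 0.066667, 0.333333, 0.066667, 0.266667 (working shown to 6 dp, full precision carried).
H' = −Σ pᵢ ln pᵢ = −((-0.180537) + (-0.268654) + (-0.180537) + (-0.180537) + (-0.366204) + (-0.180537) + (-0.352468)) = 1.709473.
With S = 7 species, ln S = 1.945910, so J = 1.709473/1.945910 = 0.878495, i.e. 0.8785 to 4 decimal places.

0.8785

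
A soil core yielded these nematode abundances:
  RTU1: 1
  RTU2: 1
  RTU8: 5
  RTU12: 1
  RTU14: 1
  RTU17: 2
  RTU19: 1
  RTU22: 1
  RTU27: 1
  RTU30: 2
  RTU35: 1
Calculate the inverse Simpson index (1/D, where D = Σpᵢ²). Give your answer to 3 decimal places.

Total N = 1+1+5+1+1+2+1+1+1+2+1 = 17, so the proportions are 0.0588235, 0.0588235, 0.2941176, 0.0588235, 0.0588235, 0.1176471, 0.0588235, 0.0588235, 0.0588235, 0.1176471, 0.0588235 (working shown to 7 dp, full precision carried).
D = 0.0588235² + 0.0588235² + 0.2941176² + 0.0588235² + 0.0588235² + 0.1176471² + 0.0588235² + 0.0588235² + 0.0588235² + 0.1176471² + 0.0588235² = 0.0034602 + 0.0034602 + 0.0865052 + 0.0034602 + 0.0034602 + 0.0138408 + 0.0034602 + 0.0034602 + 0.0034602 + 0.0138408 + 0.0034602 = 0.1418685.
So 1/D = 7.04878, i.e. 7.049 to 3 decimal places.

7.049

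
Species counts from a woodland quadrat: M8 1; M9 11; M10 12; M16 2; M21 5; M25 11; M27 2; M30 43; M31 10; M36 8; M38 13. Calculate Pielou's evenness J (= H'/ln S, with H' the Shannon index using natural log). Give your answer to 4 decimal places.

0.8299

Total N = 1+11+12+2+5+11+2+43+10+8+13 = 118, so the proportions are 0.008475, 0.09322, 0.101695, 0.016949, 0.042373, 0.09322, 0.016949, 0.364407, 0.084746, 0.067797, 0.110169 (working shown to 6 dp, full precision carried).
H' = −Σ pᵢ ln pᵢ = −((-0.040430) + (-0.221192) + (-0.232452) + (-0.069111) + (-0.133951) + (-0.221192) + (-0.069111) + (-0.367863) + (-0.209161) + (-0.182457) + (-0.243005)) = 1.989925.
With S = 11 species, ln S = 2.397895, so J = 1.989925/2.397895 = 0.829863, i.e. 0.8299 to 4 decimal places.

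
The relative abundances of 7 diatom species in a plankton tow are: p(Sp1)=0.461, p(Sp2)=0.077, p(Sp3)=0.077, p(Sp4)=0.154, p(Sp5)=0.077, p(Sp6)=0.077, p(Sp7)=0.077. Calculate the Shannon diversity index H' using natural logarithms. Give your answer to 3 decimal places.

Each pᵢ ln pᵢ term (working shown to 5 dp, full precision carried): 0.461×(-0.77436)=-0.35698, 0.077×(-2.56395)=-0.19742, 0.077×(-2.56395)=-0.19742, 0.154×(-1.87080)=-0.28810, 0.077×(-2.56395)=-0.19742, 0.077×(-2.56395)=-0.19742, 0.077×(-2.56395)=-0.19742.
Sum = -1.63220, so H' = 1.632.

1.632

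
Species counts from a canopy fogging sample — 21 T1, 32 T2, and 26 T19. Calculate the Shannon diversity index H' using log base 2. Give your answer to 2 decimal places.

1.56

Total N = 21+32+26 = 79, so the proportions are 0.2658, 0.4051, 0.3291 (working shown to 4 dp, full precision carried).
Each pᵢ log₂ pᵢ term: 0.2658×(-1.9115)=-0.5081, 0.4051×(-1.3038)=-0.5281, 0.3291×(-1.6033)=-0.5277.
Sum = -1.5639, so H' = 1.56.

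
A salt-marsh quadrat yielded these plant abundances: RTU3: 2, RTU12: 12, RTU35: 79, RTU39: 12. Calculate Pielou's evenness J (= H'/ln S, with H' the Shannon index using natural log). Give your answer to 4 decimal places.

Total N = 2+12+79+12 = 105, so the proportions are 0.019048, 0.114286, 0.752381, 0.114286 (working shown to 6 dp, full precision carried).
H' = −Σ pᵢ ln pᵢ = −((-0.075444) + (-0.247892) + (-0.214062) + (-0.247892)) = 0.785290.
With S = 4 species, ln S = 1.386294, so J = 0.785290/1.386294 = 0.566467, i.e. 0.5665 to 4 decimal places.

0.5665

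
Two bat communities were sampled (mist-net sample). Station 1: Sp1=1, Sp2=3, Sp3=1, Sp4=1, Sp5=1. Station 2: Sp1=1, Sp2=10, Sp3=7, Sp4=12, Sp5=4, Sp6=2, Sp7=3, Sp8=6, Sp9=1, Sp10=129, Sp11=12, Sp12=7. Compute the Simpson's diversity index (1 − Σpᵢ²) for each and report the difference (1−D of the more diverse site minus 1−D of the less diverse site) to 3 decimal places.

0.192

Station 1: N=7, proportions 0.14286, 0.42857, 0.14286, 0.14286, 0.14286, giving 1−D = 0.73469 (working shown to 5 dp, full precision carried).
Station 2: N=194, proportions 0.00515, 0.05155, 0.03608, 0.06186, 0.02062, 0.01031, 0.01546, 0.03093, 0.00515, 0.66495, 0.06186, 0.03608, giving 1−D = 0.54315.
Difference = |0.73469 − 0.54315| = 0.19154, i.e. 0.192 to 3 decimal places.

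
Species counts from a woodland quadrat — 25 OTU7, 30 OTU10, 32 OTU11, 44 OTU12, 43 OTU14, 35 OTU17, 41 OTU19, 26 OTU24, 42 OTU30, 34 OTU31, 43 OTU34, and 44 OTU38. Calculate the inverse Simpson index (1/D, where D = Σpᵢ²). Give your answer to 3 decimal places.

11.595

Total N = 25+30+32+44+43+35+41+26+42+34+43+44 = 439, so the proportions are 0.05694761, 0.06833713, 0.07289294, 0.10022779, 0.09794989, 0.07972665, 0.09339408, 0.05922551, 0.09567198, 0.07744875, 0.09794989, 0.10022779 (working shown to 8 dp, full precision carried).
D = 0.05694761² + 0.06833713² + 0.07289294² + 0.10022779² + 0.09794989² + 0.07972665² + 0.09339408² + 0.05922551² + 0.09567198² + 0.07744875² + 0.09794989² + 0.10022779² = 0.00324303 + 0.00466996 + 0.00531338 + 0.01004561 + 0.00959418 + 0.00635634 + 0.00872245 + 0.00350766 + 0.00915313 + 0.00599831 + 0.00959418 + 0.01004561 = 0.08624384.
So 1/D = 11.59503, i.e. 11.595 to 3 decimal places.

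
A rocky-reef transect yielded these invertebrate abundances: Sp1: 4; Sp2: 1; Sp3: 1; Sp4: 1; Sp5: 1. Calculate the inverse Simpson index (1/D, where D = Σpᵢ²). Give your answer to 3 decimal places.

Total N = 4+1+1+1+1 = 8, so the proportions are 0.5, 0.125, 0.125, 0.125, 0.125 (working shown to 7 dp, full precision carried).
D = 0.5² + 0.125² + 0.125² + 0.125² + 0.125² = 0.2500000 + 0.0156250 + 0.0156250 + 0.0156250 + 0.0156250 = 0.3125000.
So 1/D = 3.20000, i.e. 3.200 to 3 decimal places.

3.200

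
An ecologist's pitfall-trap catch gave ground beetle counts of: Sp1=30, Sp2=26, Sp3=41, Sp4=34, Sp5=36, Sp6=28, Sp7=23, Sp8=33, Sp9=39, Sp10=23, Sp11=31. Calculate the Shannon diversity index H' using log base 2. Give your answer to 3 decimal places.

3.435

Total N = 30+26+41+34+36+28+23+33+39+23+31 = 344, so the proportions are 0.08721, 0.07558, 0.11919, 0.09884, 0.10465, 0.0814, 0.06686, 0.09593, 0.11337, 0.06686, 0.09012 (working shown to 5 dp, full precision carried).
Each pᵢ log₂ pᵢ term: 0.08721×(-3.51937)=-0.30692, 0.07558×(-3.72583)=-0.28160, 0.11919×(-3.06871)=-0.36575, 0.09884×(-3.33880)=-0.33000, 0.10465×(-3.25634)=-0.34078, 0.0814×(-3.61891)=-0.29456, 0.06686×(-3.90270)=-0.26094, 0.09593×(-3.38187)=-0.32442, 0.11337×(-3.14086)=-0.35609, 0.06686×(-3.90270)=-0.26094, 0.09012×(-3.47207)=-0.31289.
Sum = -3.43489, so H' = 3.435.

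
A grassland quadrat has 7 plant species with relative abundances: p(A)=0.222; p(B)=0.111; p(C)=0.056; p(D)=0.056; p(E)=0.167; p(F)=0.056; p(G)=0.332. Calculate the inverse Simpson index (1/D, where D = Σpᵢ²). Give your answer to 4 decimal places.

D = 0.222² + 0.111² + 0.056² + 0.056² + 0.167² + 0.056² + 0.332² = 0.04928400 + 0.01232100 + 0.00313600 + 0.00313600 + 0.02788900 + 0.00313600 + 0.11022400 = 0.20912600 (working shown to 8 dp, full precision carried).
So 1/D = 4.781806, i.e. 4.7818 to 4 decimal places.

4.7818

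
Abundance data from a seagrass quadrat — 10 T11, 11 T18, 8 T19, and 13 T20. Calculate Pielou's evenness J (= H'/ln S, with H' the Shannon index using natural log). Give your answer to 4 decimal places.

0.9893

Total N = 10+11+8+13 = 42, so the proportions are 0.238095, 0.261905, 0.190476, 0.309524 (working shown to 6 dp, full precision carried).
H' = −Σ pᵢ ln pᵢ = −((-0.341687) + (-0.350893) + (-0.315853) + (-0.362985)) = 1.371418.
With S = 4 species, ln S = 1.386294, so J = 1.371418/1.386294 = 0.989269, i.e. 0.9893 to 4 decimal places.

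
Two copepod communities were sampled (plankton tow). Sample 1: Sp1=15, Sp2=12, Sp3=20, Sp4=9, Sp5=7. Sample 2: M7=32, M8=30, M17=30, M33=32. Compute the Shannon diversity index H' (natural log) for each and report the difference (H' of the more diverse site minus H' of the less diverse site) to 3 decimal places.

0.158

Sample 1: N=63, proportions 0.238095, 0.190476, 0.31746, 0.142857, 0.111111, giving H' = 1.543918 (working shown to 6 dp, full precision carried).
Sample 2: N=124, proportions 0.258065, 0.241935, 0.241935, 0.258065, giving H' = 1.385774.
Difference = |1.543918 − 1.385774| = 0.158144, i.e. 0.158 to 3 decimal places.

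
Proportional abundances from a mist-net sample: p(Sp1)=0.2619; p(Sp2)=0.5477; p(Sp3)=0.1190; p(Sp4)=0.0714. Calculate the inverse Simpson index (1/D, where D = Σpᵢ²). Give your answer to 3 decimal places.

D = 0.2619² + 0.5477² + 0.119² + 0.0714² = 0.068592 + 0.299975 + 0.014161 + 0.005098 = 0.387826 (working shown to 6 dp, full precision carried).
So 1/D = 2.57848, i.e. 2.578 to 3 decimal places.

2.578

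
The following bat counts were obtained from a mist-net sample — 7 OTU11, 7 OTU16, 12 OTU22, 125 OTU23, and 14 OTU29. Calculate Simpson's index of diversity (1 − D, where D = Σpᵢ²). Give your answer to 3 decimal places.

0.410

Total N = 7+7+12+125+14 = 165, so the proportions are 0.04242, 0.04242, 0.07273, 0.75758, 0.08485 (working shown to 5 dp, full precision carried).
D = 0.04242² + 0.04242² + 0.07273² + 0.75758² + 0.08485² = 0.00180 + 0.00180 + 0.00529 + 0.57392 + 0.00720 = 0.59001.
So 1 − D = 0.40999, i.e. 0.410 to 3 decimal places.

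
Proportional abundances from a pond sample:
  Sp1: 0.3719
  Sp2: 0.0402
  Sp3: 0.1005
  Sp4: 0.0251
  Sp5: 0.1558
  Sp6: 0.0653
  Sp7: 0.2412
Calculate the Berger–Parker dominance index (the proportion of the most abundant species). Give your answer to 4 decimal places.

0.3719

The largest proportion is 0.3719, i.e. d = 0.3719 to 4 decimal places.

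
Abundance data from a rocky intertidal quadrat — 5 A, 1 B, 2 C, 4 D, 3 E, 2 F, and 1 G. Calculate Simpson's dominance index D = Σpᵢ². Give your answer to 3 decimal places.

Total N = 5+1+2+4+3+2+1 = 18, so the proportions are 0.27778, 0.05556, 0.11111, 0.22222, 0.16667, 0.11111, 0.05556 (working shown to 5 dp, full precision carried).
D = 0.27778² + 0.05556² + 0.11111² + 0.22222² + 0.16667² + 0.11111² + 0.05556² = 0.07716 + 0.00309 + 0.01235 + 0.04938 + 0.02778 + 0.01235 + 0.00309 = 0.18519.
To 3 decimal places, D = 0.185.

0.185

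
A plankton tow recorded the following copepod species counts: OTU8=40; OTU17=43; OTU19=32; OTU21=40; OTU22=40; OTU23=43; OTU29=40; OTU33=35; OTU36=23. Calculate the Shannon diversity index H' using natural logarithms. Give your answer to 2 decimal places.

2.18

Total N = 40+43+32+40+40+43+40+35+23 = 336, so the proportions are 0.119, 0.128, 0.0952, 0.119, 0.119, 0.128, 0.119, 0.1042, 0.0685 (working shown to 4 dp, full precision carried).
Each pᵢ ln pᵢ term: 0.119×(-2.1282)=-0.2534, 0.128×(-2.0559)=-0.2631, 0.0952×(-2.3514)=-0.2239, 0.119×(-2.1282)=-0.2534, 0.119×(-2.1282)=-0.2534, 0.128×(-2.0559)=-0.2631, 0.119×(-2.1282)=-0.2534, 0.1042×(-2.2618)=-0.2356, 0.0685×(-2.6816)=-0.1836.
Sum = -2.1828, so H' = 2.18.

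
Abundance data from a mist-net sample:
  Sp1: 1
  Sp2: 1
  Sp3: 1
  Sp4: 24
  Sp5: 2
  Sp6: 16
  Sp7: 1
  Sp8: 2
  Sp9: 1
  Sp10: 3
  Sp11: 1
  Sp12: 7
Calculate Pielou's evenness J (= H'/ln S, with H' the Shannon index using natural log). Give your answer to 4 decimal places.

0.7065

Total N = 1+1+1+24+2+16+1+2+1+3+1+7 = 60, so the proportions are 0.016667, 0.016667, 0.016667, 0.4, 0.033333, 0.266667, 0.016667, 0.033333, 0.016667, 0.05, 0.016667, 0.116667 (working shown to 6 dp, full precision carried).
H' = −Σ pᵢ ln pᵢ = −((-0.068239) + (-0.068239) + (-0.068239) + (-0.366516) + (-0.113373) + (-0.352468) + (-0.068239) + (-0.113373) + (-0.068239) + (-0.149787) + (-0.068239) + (-0.250651)) = 1.755603.
With S = 12 species, ln S = 2.484907, so J = 1.755603/2.484907 = 0.706507, i.e. 0.7065 to 4 decimal places.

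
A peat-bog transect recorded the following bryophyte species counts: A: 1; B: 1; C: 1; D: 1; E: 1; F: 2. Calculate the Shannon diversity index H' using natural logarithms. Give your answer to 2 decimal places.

1.75

Total N = 1+1+1+1+1+2 = 7, so the proportions are 0.1429, 0.1429, 0.1429, 0.1429, 0.1429, 0.2857 (working shown to 4 dp, full precision carried).
Each pᵢ ln pᵢ term: 0.1429×(-1.9459)=-0.2780, 0.1429×(-1.9459)=-0.2780, 0.1429×(-1.9459)=-0.2780, 0.1429×(-1.9459)=-0.2780, 0.1429×(-1.9459)=-0.2780, 0.2857×(-1.2528)=-0.3579.
Sum = -1.7479, so H' = 1.75.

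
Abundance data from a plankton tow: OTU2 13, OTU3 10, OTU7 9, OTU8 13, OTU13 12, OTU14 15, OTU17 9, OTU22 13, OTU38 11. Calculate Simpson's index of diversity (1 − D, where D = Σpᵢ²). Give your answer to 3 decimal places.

Total N = 13+10+9+13+12+15+9+13+11 = 105, so the proportions are 0.12381, 0.09524, 0.08571, 0.12381, 0.11429, 0.14286, 0.08571, 0.12381, 0.10476 (working shown to 5 dp, full precision carried).
D = 0.12381² + 0.09524² + 0.08571² + 0.12381² + 0.11429² + 0.14286² + 0.08571² + 0.12381² + 0.10476² = 0.01533 + 0.00907 + 0.00735 + 0.01533 + 0.01306 + 0.02041 + 0.00735 + 0.01533 + 0.01098 = 0.11420.
So 1 − D = 0.88580, i.e. 0.886 to 3 decimal places.

0.886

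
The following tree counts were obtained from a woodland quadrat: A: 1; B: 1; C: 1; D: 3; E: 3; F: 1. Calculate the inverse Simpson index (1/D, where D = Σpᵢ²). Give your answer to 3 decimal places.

Total N = 1+1+1+3+3+1 = 10, so the proportions are 0.1, 0.1, 0.1, 0.3, 0.3, 0.1 (working shown to 7 dp, full precision carried).
D = 0.1² + 0.1² + 0.1² + 0.3² + 0.3² + 0.1² = 0.0100000 + 0.0100000 + 0.0100000 + 0.0900000 + 0.0900000 + 0.0100000 = 0.2200000.
So 1/D = 4.54545, i.e. 4.545 to 3 decimal places.

4.545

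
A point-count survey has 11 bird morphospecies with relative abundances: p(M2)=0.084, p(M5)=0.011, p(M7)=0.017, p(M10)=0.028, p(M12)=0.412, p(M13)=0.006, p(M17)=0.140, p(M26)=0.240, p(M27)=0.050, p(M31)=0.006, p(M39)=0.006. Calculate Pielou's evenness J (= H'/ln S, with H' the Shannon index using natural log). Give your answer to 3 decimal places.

0.689

H' = −Σ pᵢ ln pᵢ = −((-0.20806) + (-0.04961) + (-0.06927) + (-0.10012) + (-0.36533) + (-0.03070) + (-0.27526) + (-0.34251) + (-0.14979) + (-0.03070) + (-0.03070)) = 1.65203 (working shown to 5 dp, full precision carried).
With S = 11 species, ln S = 2.39790, so J = 1.65203/2.39790 = 0.68895, i.e. 0.689 to 3 decimal places.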